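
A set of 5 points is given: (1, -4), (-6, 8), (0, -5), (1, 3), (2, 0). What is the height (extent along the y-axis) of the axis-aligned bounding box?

13

max y = 8, min y = -5, so height = 13.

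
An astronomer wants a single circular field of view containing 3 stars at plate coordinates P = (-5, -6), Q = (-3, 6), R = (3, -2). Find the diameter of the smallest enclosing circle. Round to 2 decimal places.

12.36

Side lengths²: PQ² = 148, PR² = 80, QR² = 100.
Since PQ² = 148 < 100 + 80 = 180, the triangle is acute, so the smallest enclosing circle is the circumcircle.
Circumcentre = (-32/11, -2/11), r² = 4625/121.
Diameter = 2r = 2√(4625/121) ≈ 12.36.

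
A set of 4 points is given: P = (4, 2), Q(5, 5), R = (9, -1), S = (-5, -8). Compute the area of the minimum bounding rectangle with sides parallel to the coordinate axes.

x ranges over [-5, 9], width 14.
y ranges over [-8, 5], height 13.
Area = 14 × 13 = 182.

182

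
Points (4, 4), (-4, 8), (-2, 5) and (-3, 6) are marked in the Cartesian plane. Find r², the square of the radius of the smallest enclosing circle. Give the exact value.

20

The minimum enclosing circle of a finite set is fixed by two of the points (as a diameter) or three (as a circumcircle).
The farthest pair is (4, 4)–(-4, 8) with squared distance 80. The circle on this segment as diameter has centre (0, 6) and r² = 80/4 = 20.
Check (-2, 5): distance² to centre = 5 ≤ 20, so it lies inside.
All remaining points lie in this disk, and no smaller disk contains both endpoints, so this is the minimum enclosing circle.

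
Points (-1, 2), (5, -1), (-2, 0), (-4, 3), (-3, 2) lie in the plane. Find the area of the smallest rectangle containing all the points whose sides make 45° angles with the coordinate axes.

In coordinates u = x + y, v = x − y the rectangle is axis-aligned; the map (x,y)→(u,v) scales areas by 2.
u-values: 1, 4, -2, -1, -1; range = 4 − (-2) = 6.
v-values: -3, 6, -2, -7, -5; range = 6 − (-7) = 13.
Area = (6 × 13) / 2 = 39.

39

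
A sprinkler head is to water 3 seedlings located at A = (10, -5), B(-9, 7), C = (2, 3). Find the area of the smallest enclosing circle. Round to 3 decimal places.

Side lengths²: AB² = 505, AC² = 128, BC² = 137.
Since AB² = 505 ≥ 137 + 128 = 265, the angle opposite AB is not acute, so the smallest enclosing circle has AB as diameter.
Centre = midpoint of AB = (0.5, 1), r² = 505/4 = 126.25.
Area = π·r² = π·126.25 ≈ 396.626.

396.626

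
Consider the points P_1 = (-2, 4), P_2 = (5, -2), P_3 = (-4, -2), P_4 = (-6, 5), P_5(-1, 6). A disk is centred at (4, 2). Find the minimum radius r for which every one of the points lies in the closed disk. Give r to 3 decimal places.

The required radius is the distance from (4, 2) to the farthest point.
Squared distances: 40, 17, 80, 109, 41.
Maximum is 109, attained at P_4.
r = √109 ≈ 10.440.

10.440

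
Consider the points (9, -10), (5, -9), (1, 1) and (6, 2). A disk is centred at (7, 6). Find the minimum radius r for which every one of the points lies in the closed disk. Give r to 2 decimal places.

The required radius is the distance from (7, 6) to the farthest point.
Squared distances: 260, 229, 61, 17.
Maximum is 260, attained at (9, -10).
r = √260 ≈ 16.12.

16.12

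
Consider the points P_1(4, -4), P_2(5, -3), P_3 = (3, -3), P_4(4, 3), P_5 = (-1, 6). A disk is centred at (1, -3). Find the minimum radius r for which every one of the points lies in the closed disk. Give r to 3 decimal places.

9.220

The required radius is the distance from (1, -3) to the farthest point.
Squared distances: 10, 16, 4, 45, 85.
Maximum is 85, attained at P_5.
r = √85 ≈ 9.220.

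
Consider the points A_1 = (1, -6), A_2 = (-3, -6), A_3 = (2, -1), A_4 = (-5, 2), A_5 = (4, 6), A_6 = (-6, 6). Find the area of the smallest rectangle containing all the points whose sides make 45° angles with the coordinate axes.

In coordinates u = x + y, v = x − y the rectangle is axis-aligned; the map (x,y)→(u,v) scales areas by 2.
u-values: -5, -9, 1, -3, 10, 0; range = 10 − (-9) = 19.
v-values: 7, 3, 3, -7, -2, -12; range = 7 − (-12) = 19.
Area = (19 × 19) / 2 = 180.5.

180.5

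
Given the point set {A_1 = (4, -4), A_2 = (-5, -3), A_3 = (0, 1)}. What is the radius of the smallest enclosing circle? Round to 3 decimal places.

4.528

Side lengths²: A_1A_2² = 82, A_1A_3² = 41, A_2A_3² = 41.
Since A_1A_2² = 82 ≥ 41 + 41 = 82, the angle opposite A_1A_2 is not acute, so the smallest enclosing circle has A_1A_2 as diameter.
Centre = midpoint of A_1A_2 = (-0.5, -3.5), r² = 82/4 = 20.5.
r = √(20.5) ≈ 4.528.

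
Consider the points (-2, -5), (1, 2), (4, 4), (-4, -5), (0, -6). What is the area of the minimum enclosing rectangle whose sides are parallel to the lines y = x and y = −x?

In coordinates u = x + y, v = x − y the rectangle is axis-aligned; the map (x,y)→(u,v) scales areas by 2.
u-values: -7, 3, 8, -9, -6; range = 8 − (-9) = 17.
v-values: 3, -1, 0, 1, 6; range = 6 − (-1) = 7.
Area = (17 × 7) / 2 = 59.5.

59.5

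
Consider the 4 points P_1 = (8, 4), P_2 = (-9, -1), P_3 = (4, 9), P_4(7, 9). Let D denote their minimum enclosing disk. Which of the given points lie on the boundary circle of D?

By Welzl's lemma the MEC is supported by two points (diametrically opposite) or three points (on a circumcircle).
The farthest pair is P_2–P_4 with squared distance 356. The circle on this segment as diameter has centre (-1, 4) and r² = 356/4 = 89.
Check P_1: distance² to centre = 81 ≤ 89, so it lies inside.
All remaining points lie in this disk, and no smaller disk contains both endpoints, so this is the minimum enclosing circle.
The points at distance exactly r from the centre are P_2, P_4 — 2 points.

P_2, P_4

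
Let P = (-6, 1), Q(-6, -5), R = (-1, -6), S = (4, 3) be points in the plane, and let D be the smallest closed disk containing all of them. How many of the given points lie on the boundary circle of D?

The minimum enclosing circle of a finite set is fixed by two of the points (as a diameter) or three (as a circumcircle).
The farthest pair is Q–S with squared distance 164. The circle on this segment as diameter has centre (-1, -1) and r² = 164/4 = 41.
Check P: distance² to centre = 29 ≤ 41, so it lies inside.
All remaining points lie in this disk, and no smaller disk contains both endpoints, so this is the minimum enclosing circle.
The points at distance exactly r from the centre are Q, S — 2 points.

2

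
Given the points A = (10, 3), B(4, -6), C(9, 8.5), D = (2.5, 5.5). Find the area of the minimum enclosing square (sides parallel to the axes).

The bounding box has width 7.5 and height 14.5.
An axis-aligned square enclosing the set must have side ≥ max(width, height).
So the minimum side is max(7.5, 14.5) = 14.5.
Area = 14.5² = 210.25.

210.25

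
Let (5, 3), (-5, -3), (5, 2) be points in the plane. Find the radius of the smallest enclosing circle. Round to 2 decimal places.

5.83

Call the three points A, B, C in the order given.
Side lengths²: AB² = 136, AC² = 1, BC² = 125.
Since AB² = 136 ≥ 125 + 1 = 126, the angle opposite AB is not acute, so the smallest enclosing circle has AB as diameter.
Centre = midpoint of AB = (0, 0), r² = 136/4 = 34.
r = √34 ≈ 5.83.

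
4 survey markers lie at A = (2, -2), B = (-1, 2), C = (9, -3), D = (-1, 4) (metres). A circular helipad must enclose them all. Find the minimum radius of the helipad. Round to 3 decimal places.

The minimum enclosing circle of a finite set is fixed by two of the points (as a diameter) or three (as a circumcircle).
The farthest pair is C–D with squared distance 149. The circle on this segment as diameter has centre (4, 0.5) and r² = 149/4 = 37.25.
Check A: distance² to centre = 10.25 ≤ 37.25, so it lies inside.
All remaining points lie in this disk, and no smaller disk contains both endpoints, so this is the minimum enclosing circle.
r = √(37.25) ≈ 6.103.

6.103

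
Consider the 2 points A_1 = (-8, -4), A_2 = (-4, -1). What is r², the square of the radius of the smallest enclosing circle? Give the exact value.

The smallest circle enclosing two points has them as diameter endpoints.
Centre = midpoint = (-6, -2.5); r² = |A_1A_2|²/4 = 25/4 = 6.25.

6.25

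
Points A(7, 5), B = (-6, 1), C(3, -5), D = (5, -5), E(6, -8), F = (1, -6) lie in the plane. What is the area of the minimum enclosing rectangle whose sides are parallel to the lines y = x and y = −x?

In coordinates u = x + y, v = x − y the rectangle is axis-aligned; the map (x,y)→(u,v) scales areas by 2.
u-values: 12, -5, -2, 0, -2, -5; range = 12 − (-5) = 17.
v-values: 2, -7, 8, 10, 14, 7; range = 14 − (-7) = 21.
Area = (17 × 21) / 2 = 178.5.

178.5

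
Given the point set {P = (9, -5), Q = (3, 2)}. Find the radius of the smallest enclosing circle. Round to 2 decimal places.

The smallest circle enclosing two points has them as diameter endpoints.
Centre = midpoint = (6, -1.5); r² = |PQ|²/4 = 85/4 = 21.25.
r = √(21.25) ≈ 4.61.

4.61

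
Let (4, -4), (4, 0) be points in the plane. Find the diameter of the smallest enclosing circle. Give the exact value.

4

The smallest circle enclosing two points has them as diameter endpoints.
Centre = midpoint = (4, -2); r² = |(4, -4)−(4, 0)|²/4 = 16/4 = 4.
Diameter = 2r = 2√4 = 4.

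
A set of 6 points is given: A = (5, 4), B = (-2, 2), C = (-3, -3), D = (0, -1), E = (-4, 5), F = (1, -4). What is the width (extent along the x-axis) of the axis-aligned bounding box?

9

max x = 5, min x = -4, so width = 9.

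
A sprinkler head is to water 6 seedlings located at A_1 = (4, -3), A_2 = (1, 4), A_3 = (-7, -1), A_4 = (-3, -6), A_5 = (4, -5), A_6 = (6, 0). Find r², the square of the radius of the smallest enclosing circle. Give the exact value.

42.5

The farthest pair is A_3–A_6 with squared distance 170. The circle on this segment as diameter has centre (-0.5, -0.5) and r² = 170/4 = 42.5.
Check A_1: distance² to centre = 26.5 ≤ 42.5, so it lies inside.
All remaining points lie in this disk, and no smaller disk contains both endpoints, so this is the minimum enclosing circle.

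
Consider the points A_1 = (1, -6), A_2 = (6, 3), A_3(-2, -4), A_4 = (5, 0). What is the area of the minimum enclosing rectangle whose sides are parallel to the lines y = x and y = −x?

In coordinates u = x + y, v = x − y the rectangle is axis-aligned; the map (x,y)→(u,v) scales areas by 2.
u-values: -5, 9, -6, 5; range = 9 − (-6) = 15.
v-values: 7, 3, 2, 5; range = 7 − 2 = 5.
Area = (15 × 5) / 2 = 37.5.

37.5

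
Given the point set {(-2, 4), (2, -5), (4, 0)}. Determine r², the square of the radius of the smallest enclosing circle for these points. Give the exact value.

24.25

Call the three points A, B, C in the order given.
Side lengths²: AB² = 97, AC² = 52, BC² = 29.
Since AB² = 97 ≥ 52 + 29 = 81, the angle opposite AB is not acute, so the smallest enclosing circle has AB as diameter.
Centre = midpoint of AB = (0, -0.5), r² = 97/4 = 24.25.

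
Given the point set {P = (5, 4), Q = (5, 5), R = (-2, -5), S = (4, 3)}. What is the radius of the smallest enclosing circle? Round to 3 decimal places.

6.103

A smallest enclosing disk is always determined by at most three of the input points on its boundary.
The farthest pair is Q–R with squared distance 149. The circle on this segment as diameter has centre (1.5, 0) and r² = 149/4 = 37.25.
Check P: distance² to centre = 28.25 ≤ 37.25, so it lies inside.
All remaining points lie in this disk, and no smaller disk contains both endpoints, so this is the minimum enclosing circle.
r = √(37.25) ≈ 6.103.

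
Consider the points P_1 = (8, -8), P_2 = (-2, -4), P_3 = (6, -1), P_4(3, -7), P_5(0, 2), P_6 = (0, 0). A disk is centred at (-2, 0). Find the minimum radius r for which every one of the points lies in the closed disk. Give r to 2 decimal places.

The required radius is the distance from (-2, 0) to the farthest point.
Squared distances: 164, 16, 65, 74, 8, 4.
Maximum is 164, attained at P_1.
r = √164 ≈ 12.81.

12.81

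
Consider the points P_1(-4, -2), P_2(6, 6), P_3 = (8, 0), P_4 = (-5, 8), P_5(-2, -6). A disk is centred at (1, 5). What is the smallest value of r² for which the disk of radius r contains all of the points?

The required radius is the distance from (1, 5) to the farthest point.
Squared distances: 74, 26, 74, 45, 130.
Maximum is 130, attained at P_5.

130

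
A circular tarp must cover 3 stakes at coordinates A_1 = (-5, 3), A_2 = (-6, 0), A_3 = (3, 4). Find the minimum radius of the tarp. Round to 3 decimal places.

4.924

Side lengths²: A_1A_2² = 10, A_1A_3² = 65, A_2A_3² = 97.
Since A_2A_3² = 97 ≥ 65 + 10 = 75, the angle opposite A_2A_3 is not acute, so the smallest enclosing circle has A_2A_3 as diameter.
Centre = midpoint of A_2A_3 = (-1.5, 2), r² = 97/4 = 24.25.
r = √(24.25) ≈ 4.924.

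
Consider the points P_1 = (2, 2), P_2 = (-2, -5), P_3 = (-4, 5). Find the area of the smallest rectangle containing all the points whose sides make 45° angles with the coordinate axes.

66

In coordinates u = x + y, v = x − y the rectangle is axis-aligned; the map (x,y)→(u,v) scales areas by 2.
u-values: 4, -7, 1; range = 4 − (-7) = 11.
v-values: 0, 3, -9; range = 3 − (-9) = 12.
Area = (11 × 12) / 2 = 66.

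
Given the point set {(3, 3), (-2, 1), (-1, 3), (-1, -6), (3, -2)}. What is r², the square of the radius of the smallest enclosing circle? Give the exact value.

The minimum enclosing circle of a finite set is fixed by two of the points (as a diameter) or three (as a circumcircle).
The farthest pair is (3, 3)–(-1, -6) with squared distance 97. The circle on this segment as diameter has centre (1, -1.5) and r² = 97/4 = 24.25.
Check (-2, 1): distance² to centre = 15.25 ≤ 24.25, so it lies inside.
All remaining points lie in this disk, and no smaller disk contains both endpoints, so this is the minimum enclosing circle.

24.25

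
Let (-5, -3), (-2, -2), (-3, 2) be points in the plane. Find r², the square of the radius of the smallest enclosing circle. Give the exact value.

7.25

Call the three points A, B, C in the order given.
Side lengths²: AB² = 10, AC² = 29, BC² = 17.
Since AC² = 29 ≥ 17 + 10 = 27, the angle opposite AC is not acute, so the smallest enclosing circle has AC as diameter.
Centre = midpoint of AC = (-4, -0.5), r² = 29/4 = 7.25.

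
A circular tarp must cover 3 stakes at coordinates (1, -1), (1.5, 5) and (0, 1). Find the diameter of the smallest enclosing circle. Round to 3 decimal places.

6.021

Call the three points A, B, C in the order given.
Side lengths²: AB² = 36.25, AC² = 5, BC² = 18.25.
Since AB² = 36.25 ≥ 18.25 + 5 = 23.25, the angle opposite AB is not acute, so the smallest enclosing circle has AB as diameter.
Centre = midpoint of AB = (1.25, 2), r² = 36.25/4 = 9.0625.
Diameter = 2r = 2√(9.0625) ≈ 6.021.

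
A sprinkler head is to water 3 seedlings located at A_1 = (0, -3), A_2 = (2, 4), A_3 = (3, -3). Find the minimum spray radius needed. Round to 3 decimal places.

3.677

Side lengths²: A_1A_2² = 53, A_1A_3² = 9, A_2A_3² = 50.
Since A_1A_2² = 53 < 50 + 9 = 59, the triangle is acute, so the smallest enclosing circle is the circumcircle.
Circumcentre = (1.5, 5/14), r² = 1325/98.
r = √(1325/98) ≈ 3.677.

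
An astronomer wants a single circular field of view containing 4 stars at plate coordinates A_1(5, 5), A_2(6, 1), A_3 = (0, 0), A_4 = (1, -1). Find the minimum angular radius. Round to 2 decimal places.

3.61

A smallest enclosing disk is always determined by at most three of the input points on its boundary.
The farthest pair is A_1–A_4 with squared distance 52. The circle on this segment as diameter has centre (3, 2) and r² = 52/4 = 13.
Check A_2: distance² to centre = 10 ≤ 13, so it lies inside.
All remaining points lie in this disk, and no smaller disk contains both endpoints, so this is the minimum enclosing circle.
r = √13 ≈ 3.61.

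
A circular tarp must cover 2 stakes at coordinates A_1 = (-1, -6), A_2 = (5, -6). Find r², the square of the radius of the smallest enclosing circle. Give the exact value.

9

The smallest circle enclosing two points has them as diameter endpoints.
Centre = midpoint = (2, -6); r² = |A_1A_2|²/4 = 36/4 = 9.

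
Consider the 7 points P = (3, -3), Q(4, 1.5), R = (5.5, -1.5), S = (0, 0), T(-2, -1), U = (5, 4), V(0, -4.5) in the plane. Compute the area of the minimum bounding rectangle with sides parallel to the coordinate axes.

63.75

x ranges over [-2, 5.5], width 7.5.
y ranges over [-4.5, 4], height 8.5.
Area = 7.5 × 8.5 = 63.75.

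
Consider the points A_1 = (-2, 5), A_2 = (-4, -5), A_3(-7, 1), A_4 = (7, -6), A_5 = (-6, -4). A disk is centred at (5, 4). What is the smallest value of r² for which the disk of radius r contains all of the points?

The required radius is the distance from (5, 4) to the farthest point.
Squared distances: 50, 162, 153, 104, 185.
Maximum is 185, attained at A_5.

185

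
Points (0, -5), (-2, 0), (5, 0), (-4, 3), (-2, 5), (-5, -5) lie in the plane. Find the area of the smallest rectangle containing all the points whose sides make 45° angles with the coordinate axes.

In coordinates u = x + y, v = x − y the rectangle is axis-aligned; the map (x,y)→(u,v) scales areas by 2.
u-values: -5, -2, 5, -1, 3, -10; range = 5 − (-10) = 15.
v-values: 5, -2, 5, -7, -7, 0; range = 5 − (-7) = 12.
Area = (15 × 12) / 2 = 90.

90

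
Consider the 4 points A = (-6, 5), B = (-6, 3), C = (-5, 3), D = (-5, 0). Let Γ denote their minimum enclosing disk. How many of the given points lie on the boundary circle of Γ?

2

By Welzl's lemma the MEC is supported by two points (diametrically opposite) or three points (on a circumcircle).
The farthest pair is A–D with squared distance 26. The circle on this segment as diameter has centre (-5.5, 2.5) and r² = 26/4 = 6.5.
Check B: distance² to centre = 0.5 ≤ 6.5, so it lies inside.
All remaining points lie in this disk, and no smaller disk contains both endpoints, so this is the minimum enclosing circle.
The points at distance exactly r from the centre are A, D — 2 points.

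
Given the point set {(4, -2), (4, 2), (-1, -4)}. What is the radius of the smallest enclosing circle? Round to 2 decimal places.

3.91

Call the three points A, B, C in the order given.
Side lengths²: AB² = 16, AC² = 29, BC² = 61.
Since BC² = 61 ≥ 29 + 16 = 45, the angle opposite BC is not acute, so the smallest enclosing circle has BC as diameter.
Centre = midpoint of BC = (1.5, -1), r² = 61/4 = 15.25.
r = √(15.25) ≈ 3.91.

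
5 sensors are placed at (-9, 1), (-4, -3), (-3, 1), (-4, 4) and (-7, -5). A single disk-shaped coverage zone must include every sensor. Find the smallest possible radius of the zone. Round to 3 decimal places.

A smallest enclosing disk is always determined by at most three of the input points on its boundary.
The farthest pair is (-4, 4)–(-7, -5) with squared distance 90. The circle on this segment as diameter has centre (-5.5, -0.5) and r² = 90/4 = 22.5.
Check (-9, 1): distance² to centre = 14.5 ≤ 22.5, so it lies inside.
All remaining points lie in this disk, and no smaller disk contains both endpoints, so this is the minimum enclosing circle.
r = √(22.5) ≈ 4.743.

4.743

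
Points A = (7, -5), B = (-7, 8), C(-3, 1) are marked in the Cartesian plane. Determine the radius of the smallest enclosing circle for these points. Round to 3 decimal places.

9.552

Side lengths²: AB² = 365, AC² = 136, BC² = 65.
Since AB² = 365 ≥ 136 + 65 = 201, the angle opposite AB is not acute, so the smallest enclosing circle has AB as diameter.
Centre = midpoint of AB = (0, 1.5), r² = 365/4 = 91.25.
r = √(91.25) ≈ 9.552.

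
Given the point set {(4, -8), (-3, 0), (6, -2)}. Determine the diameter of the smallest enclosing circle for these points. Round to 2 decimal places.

10.69

Call the three points A, B, C in the order given.
Side lengths²: AB² = 113, AC² = 40, BC² = 85.
Since AB² = 113 < 85 + 40 = 125, the triangle is acute, so the smallest enclosing circle is the circumcircle.
Circumcentre = (53/58, -211/58), r² = 48025/1682.
Diameter = 2r = 2√(48025/1682) ≈ 10.69.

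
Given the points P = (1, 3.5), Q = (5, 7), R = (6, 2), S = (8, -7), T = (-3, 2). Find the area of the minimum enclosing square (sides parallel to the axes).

The bounding box has width 11 and height 14.
An axis-aligned square enclosing the set must have side ≥ max(width, height).
So the minimum side is max(11, 14) = 14.
Area = 14² = 196.

196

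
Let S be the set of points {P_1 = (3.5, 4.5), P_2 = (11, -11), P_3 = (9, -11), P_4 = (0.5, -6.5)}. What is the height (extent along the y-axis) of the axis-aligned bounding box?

15.5

max y = 4.5, min y = -11, so height = 15.5.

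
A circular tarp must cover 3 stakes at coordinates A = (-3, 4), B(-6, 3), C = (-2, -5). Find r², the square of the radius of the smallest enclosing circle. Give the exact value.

Side lengths²: AB² = 10, AC² = 82, BC² = 80.
Since AC² = 82 < 80 + 10 = 90, the triangle is acute, so the smallest enclosing circle is the circumcircle.
Circumcentre = (-22/7, -4/7), r² = 1025/49.

1025/49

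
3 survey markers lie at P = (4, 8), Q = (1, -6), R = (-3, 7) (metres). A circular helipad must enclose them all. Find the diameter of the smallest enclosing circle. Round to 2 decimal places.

14.50

Side lengths²: PQ² = 205, PR² = 50, QR² = 185.
Since PQ² = 205 < 185 + 50 = 235, the triangle is acute, so the smallest enclosing circle is the circumcircle.
Circumcentre = (53/38, 47/38), r² = 37925/722.
Diameter = 2r = 2√(37925/722) ≈ 14.50.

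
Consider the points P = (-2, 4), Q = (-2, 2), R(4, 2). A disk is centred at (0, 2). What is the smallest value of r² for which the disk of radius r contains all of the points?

16

The required radius is the distance from (0, 2) to the farthest point.
Squared distances: 8, 4, 16.
Maximum is 16, attained at R.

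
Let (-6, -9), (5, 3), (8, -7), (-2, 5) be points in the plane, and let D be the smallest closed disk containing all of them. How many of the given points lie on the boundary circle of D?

3

A smallest enclosing disk is always determined by at most three of the input points on its boundary.
The minimum enclosing circle is determined by three boundary points: (-6, -9), (8, -7), (-2, 5).
Their circumcentre is (15/47, -152/47) with r² = 161650/2209.
The farthest remaining point (5, 3) is at distance² 134249/2209 ≤ 161650/2209.
The points at distance exactly r from the centre are (-6, -9), (8, -7), (-2, 5) — 3 points.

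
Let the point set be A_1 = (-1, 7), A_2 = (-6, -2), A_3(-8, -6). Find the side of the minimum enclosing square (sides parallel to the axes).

13

The bounding box has width 7 and height 13.
An axis-aligned square enclosing the set must have side ≥ max(width, height).
So the minimum side is max(7, 13) = 13.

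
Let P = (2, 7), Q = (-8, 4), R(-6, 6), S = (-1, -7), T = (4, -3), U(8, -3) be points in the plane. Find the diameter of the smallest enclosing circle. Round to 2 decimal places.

17.46

A smallest enclosing disk is always determined by at most three of the input points on its boundary.
The farthest pair is Q–U with squared distance 305. The circle on this segment as diameter has centre (0, 0.5) and r² = 305/4 = 76.25.
Check P: distance² to centre = 46.25 ≤ 76.25, so it lies inside.
All remaining points lie in this disk, and no smaller disk contains both endpoints, so this is the minimum enclosing circle.
Diameter = 2r = 2√(76.25) ≈ 17.46.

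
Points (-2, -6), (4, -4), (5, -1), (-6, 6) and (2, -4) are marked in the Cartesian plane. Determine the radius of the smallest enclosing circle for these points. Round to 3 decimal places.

The farthest pair is (4, -4)–(-6, 6) with squared distance 200. The circle on this segment as diameter has centre (-1, 1) and r² = 200/4 = 50.
Check (-2, -6): distance² to centre = 50 ≤ 50, so it lies inside.
All remaining points lie in this disk, and no smaller disk contains both endpoints, so this is the minimum enclosing circle.
r = √50 ≈ 7.071.

7.071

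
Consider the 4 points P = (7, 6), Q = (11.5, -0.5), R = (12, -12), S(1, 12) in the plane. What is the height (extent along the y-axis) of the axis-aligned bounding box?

24

max y = 12, min y = -12, so height = 24.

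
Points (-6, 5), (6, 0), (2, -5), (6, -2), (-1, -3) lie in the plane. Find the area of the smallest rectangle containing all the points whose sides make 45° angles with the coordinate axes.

95

In coordinates u = x + y, v = x − y the rectangle is axis-aligned; the map (x,y)→(u,v) scales areas by 2.
u-values: -1, 6, -3, 4, -4; range = 6 − (-4) = 10.
v-values: -11, 6, 7, 8, 2; range = 8 − (-11) = 19.
Area = (10 × 19) / 2 = 95.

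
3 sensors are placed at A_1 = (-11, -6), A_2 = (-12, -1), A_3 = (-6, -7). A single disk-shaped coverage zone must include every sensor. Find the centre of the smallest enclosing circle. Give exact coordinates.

Side lengths²: A_1A_2² = 26, A_1A_3² = 26, A_2A_3² = 72.
Since A_2A_3² = 72 ≥ 26 + 26 = 52, the angle opposite A_2A_3 is not acute, so the smallest enclosing circle has A_2A_3 as diameter.
Centre = midpoint of A_2A_3 = (-9, -4), r² = 72/4 = 18.
Centre = (-9, -4).

(-9, -4)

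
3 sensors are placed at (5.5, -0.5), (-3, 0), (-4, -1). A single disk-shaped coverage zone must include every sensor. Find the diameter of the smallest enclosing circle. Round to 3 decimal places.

Call the three points A, B, C in the order given.
Side lengths²: AB² = 72.5, AC² = 90.5, BC² = 2.
Since AC² = 90.5 ≥ 72.5 + 2 = 74.5, the angle opposite AC is not acute, so the smallest enclosing circle has AC as diameter.
Centre = midpoint of AC = (0.75, -0.75), r² = 90.5/4 = 22.625.
Diameter = 2r = 2√(22.625) ≈ 9.513.

9.513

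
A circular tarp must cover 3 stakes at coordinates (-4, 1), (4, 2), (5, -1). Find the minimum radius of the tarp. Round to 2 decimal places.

Call the three points A, B, C in the order given.
Side lengths²: AB² = 65, AC² = 85, BC² = 10.
Since AC² = 85 ≥ 65 + 10 = 75, the angle opposite AC is not acute, so the smallest enclosing circle has AC as diameter.
Centre = midpoint of AC = (0.5, 0), r² = 85/4 = 21.25.
r = √(21.25) ≈ 4.61.

4.61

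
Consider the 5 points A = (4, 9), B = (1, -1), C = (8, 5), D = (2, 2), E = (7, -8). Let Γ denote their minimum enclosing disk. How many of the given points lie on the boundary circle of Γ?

2

The minimum enclosing circle of a finite set is fixed by two of the points (as a diameter) or three (as a circumcircle).
The farthest pair is A–E with squared distance 298. The circle on this segment as diameter has centre (5.5, 0.5) and r² = 298/4 = 74.5.
Check B: distance² to centre = 22.5 ≤ 74.5, so it lies inside.
All remaining points lie in this disk, and no smaller disk contains both endpoints, so this is the minimum enclosing circle.
The points at distance exactly r from the centre are A, E — 2 points.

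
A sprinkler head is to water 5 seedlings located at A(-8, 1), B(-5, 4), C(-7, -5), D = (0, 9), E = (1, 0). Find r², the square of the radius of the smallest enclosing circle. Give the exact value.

The minimum enclosing circle of a finite set is fixed by two of the points (as a diameter) or three (as a circumcircle).
The farthest pair is C–D with squared distance 245. The circle on this segment as diameter has centre (-3.5, 2) and r² = 245/4 = 61.25.
Check A: distance² to centre = 21.25 ≤ 61.25, so it lies inside.
All remaining points lie in this disk, and no smaller disk contains both endpoints, so this is the minimum enclosing circle.

61.25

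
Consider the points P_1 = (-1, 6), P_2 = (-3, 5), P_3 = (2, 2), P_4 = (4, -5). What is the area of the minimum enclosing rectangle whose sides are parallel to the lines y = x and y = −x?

51

In coordinates u = x + y, v = x − y the rectangle is axis-aligned; the map (x,y)→(u,v) scales areas by 2.
u-values: 5, 2, 4, -1; range = 5 − (-1) = 6.
v-values: -7, -8, 0, 9; range = 9 − (-8) = 17.
Area = (6 × 17) / 2 = 51.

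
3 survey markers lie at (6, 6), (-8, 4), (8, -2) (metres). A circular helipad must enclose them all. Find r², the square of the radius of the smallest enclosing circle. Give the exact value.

Call the three points A, B, C in the order given.
Side lengths²: AB² = 200, AC² = 68, BC² = 292.
Since BC² = 292 ≥ 200 + 68 = 268, the angle opposite BC is not acute, so the smallest enclosing circle has BC as diameter.
Centre = midpoint of BC = (0, 1), r² = 292/4 = 73.

73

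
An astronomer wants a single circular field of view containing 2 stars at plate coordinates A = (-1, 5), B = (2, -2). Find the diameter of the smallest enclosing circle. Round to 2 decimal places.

7.62

The smallest circle enclosing two points has them as diameter endpoints.
Centre = midpoint = (0.5, 1.5); r² = |AB|²/4 = 58/4 = 14.5.
Diameter = 2r = 2√(14.5) ≈ 7.62.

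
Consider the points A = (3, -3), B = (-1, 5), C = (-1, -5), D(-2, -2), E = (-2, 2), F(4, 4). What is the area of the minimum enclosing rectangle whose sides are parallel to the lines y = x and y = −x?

In coordinates u = x + y, v = x − y the rectangle is axis-aligned; the map (x,y)→(u,v) scales areas by 2.
u-values: 0, 4, -6, -4, 0, 8; range = 8 − (-6) = 14.
v-values: 6, -6, 4, 0, -4, 0; range = 6 − (-6) = 12.
Area = (14 × 12) / 2 = 84.

84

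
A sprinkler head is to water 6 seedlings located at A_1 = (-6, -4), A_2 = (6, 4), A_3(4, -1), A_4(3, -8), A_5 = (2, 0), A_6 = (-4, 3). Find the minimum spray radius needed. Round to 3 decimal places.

The minimum enclosing circle of a finite set is fixed by two of the points (as a diameter) or three (as a circumcircle).
The minimum enclosing circle is determined by three boundary points: A_1, A_2, A_4.
Their circumcentre is (0.7, -1.05) with r² = 53.5925.
The farthest remaining point A_6 is at distance² 38.4925 ≤ 53.5925.
r = √(53.5925) ≈ 7.321.

7.321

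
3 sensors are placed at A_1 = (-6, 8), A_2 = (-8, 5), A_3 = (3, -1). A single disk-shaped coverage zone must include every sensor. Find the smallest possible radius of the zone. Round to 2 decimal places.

Side lengths²: A_1A_2² = 13, A_1A_3² = 162, A_2A_3² = 157.
Since A_1A_3² = 162 < 157 + 13 = 170, the triangle is acute, so the smallest enclosing circle is the circumcircle.
Circumcentre = (-1.9, 3.1), r² = 40.82.
r = √(40.82) ≈ 6.39.

6.39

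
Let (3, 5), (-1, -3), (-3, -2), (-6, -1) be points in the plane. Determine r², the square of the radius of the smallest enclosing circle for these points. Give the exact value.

By Welzl's lemma the MEC is supported by two points (diametrically opposite) or three points (on a circumcircle).
The farthest pair is (3, 5)–(-6, -1) with squared distance 117. The circle on this segment as diameter has centre (-1.5, 2) and r² = 117/4 = 29.25.
Check (-1, -3): distance² to centre = 25.25 ≤ 29.25, so it lies inside.
All remaining points lie in this disk, and no smaller disk contains both endpoints, so this is the minimum enclosing circle.

29.25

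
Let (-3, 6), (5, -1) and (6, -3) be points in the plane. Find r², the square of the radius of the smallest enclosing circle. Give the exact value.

40.5

Call the three points A, B, C in the order given.
Side lengths²: AB² = 113, AC² = 162, BC² = 5.
Since AC² = 162 ≥ 113 + 5 = 118, the angle opposite AC is not acute, so the smallest enclosing circle has AC as diameter.
Centre = midpoint of AC = (1.5, 1.5), r² = 162/4 = 40.5.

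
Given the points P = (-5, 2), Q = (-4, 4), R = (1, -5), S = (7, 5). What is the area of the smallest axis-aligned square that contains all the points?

144

The bounding box has width 12 and height 10.
An axis-aligned square enclosing the set must have side ≥ max(width, height).
So the minimum side is max(12, 10) = 12.
Area = 12² = 144.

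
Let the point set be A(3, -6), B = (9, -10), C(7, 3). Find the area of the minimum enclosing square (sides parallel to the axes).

The bounding box has width 6 and height 13.
An axis-aligned square enclosing the set must have side ≥ max(width, height).
So the minimum side is max(6, 13) = 13.
Area = 13² = 169.

169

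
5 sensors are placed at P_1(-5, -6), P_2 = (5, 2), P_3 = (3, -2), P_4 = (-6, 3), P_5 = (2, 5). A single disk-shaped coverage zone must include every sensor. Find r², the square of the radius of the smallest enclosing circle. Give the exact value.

The minimum enclosing circle of a finite set is fixed by two of the points (as a diameter) or three (as a circumcircle).
The minimum enclosing circle is determined by three boundary points: P_1, P_2, P_5.
Their circumcentre is (-8/9, -8/9) with r² = 3485/81.
The farthest remaining point P_4 is at distance² 3341/81 ≤ 3485/81.

3485/81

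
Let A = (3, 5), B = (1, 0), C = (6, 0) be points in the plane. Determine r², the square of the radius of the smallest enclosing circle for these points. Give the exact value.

9.86

Side lengths²: AB² = 29, AC² = 34, BC² = 25.
Since AC² = 34 < 29 + 25 = 54, the triangle is acute, so the smallest enclosing circle is the circumcircle.
Circumcentre = (3.5, 1.9), r² = 9.86.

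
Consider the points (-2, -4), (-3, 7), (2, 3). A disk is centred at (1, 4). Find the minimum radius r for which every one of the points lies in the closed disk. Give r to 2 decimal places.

The required radius is the distance from (1, 4) to the farthest point.
Squared distances: 73, 25, 2.
Maximum is 73, attained at (-2, -4).
r = √73 ≈ 8.54.

8.54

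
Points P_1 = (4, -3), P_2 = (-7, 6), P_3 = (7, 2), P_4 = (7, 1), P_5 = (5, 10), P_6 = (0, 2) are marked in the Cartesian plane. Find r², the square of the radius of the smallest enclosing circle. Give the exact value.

The minimum enclosing circle of a finite set is fixed by two of the points (as a diameter) or three (as a circumcircle).
The minimum enclosing circle is determined by three boundary points: P_1, P_2, P_5.
Their circumcentre is (15/38, 145/38) with r² = 42925/722.
The farthest remaining point P_4 is at distance² 37225/722 ≤ 42925/722.

42925/722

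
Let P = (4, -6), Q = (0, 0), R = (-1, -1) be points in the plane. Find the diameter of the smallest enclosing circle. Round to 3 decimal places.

Side lengths²: PQ² = 52, PR² = 50, QR² = 2.
Since PQ² = 52 ≥ 50 + 2 = 52, the angle opposite PQ is not acute, so the smallest enclosing circle has PQ as diameter.
Centre = midpoint of PQ = (2, -3), r² = 52/4 = 13.
Diameter = 2r = 2√13 ≈ 7.211.

7.211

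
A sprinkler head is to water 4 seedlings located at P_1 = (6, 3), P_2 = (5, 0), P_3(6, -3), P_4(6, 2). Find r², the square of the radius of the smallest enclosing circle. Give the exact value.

9

The farthest pair is P_1–P_3 with squared distance 36. The circle on this segment as diameter has centre (6, 0) and r² = 36/4 = 9.
Check P_2: distance² to centre = 1 ≤ 9, so it lies inside.
All remaining points lie in this disk, and no smaller disk contains both endpoints, so this is the minimum enclosing circle.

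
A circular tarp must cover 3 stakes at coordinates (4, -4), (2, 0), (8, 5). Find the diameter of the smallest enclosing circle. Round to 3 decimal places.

Call the three points A, B, C in the order given.
Side lengths²: AB² = 20, AC² = 97, BC² = 61.
Since AC² = 97 ≥ 61 + 20 = 81, the angle opposite AC is not acute, so the smallest enclosing circle has AC as diameter.
Centre = midpoint of AC = (6, 0.5), r² = 97/4 = 24.25.
Diameter = 2r = 2√(24.25) ≈ 9.849.

9.849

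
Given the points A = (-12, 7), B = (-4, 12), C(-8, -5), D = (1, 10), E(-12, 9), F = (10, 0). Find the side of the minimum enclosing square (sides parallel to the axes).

22

The bounding box has width 22 and height 17.
An axis-aligned square enclosing the set must have side ≥ max(width, height).
So the minimum side is max(22, 17) = 22.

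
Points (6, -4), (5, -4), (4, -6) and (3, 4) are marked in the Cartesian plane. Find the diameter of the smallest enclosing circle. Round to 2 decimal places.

10.05

The minimum enclosing circle of a finite set is fixed by two of the points (as a diameter) or three (as a circumcircle).
The farthest pair is (4, -6)–(3, 4) with squared distance 101. The circle on this segment as diameter has centre (3.5, -1) and r² = 101/4 = 25.25.
Check (6, -4): distance² to centre = 15.25 ≤ 25.25, so it lies inside.
All remaining points lie in this disk, and no smaller disk contains both endpoints, so this is the minimum enclosing circle.
Diameter = 2r = 2√(25.25) ≈ 10.05.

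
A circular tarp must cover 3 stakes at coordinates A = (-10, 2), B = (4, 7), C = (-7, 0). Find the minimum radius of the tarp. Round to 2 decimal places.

7.43

Side lengths²: AB² = 221, AC² = 13, BC² = 170.
Since AB² = 221 ≥ 170 + 13 = 183, the angle opposite AB is not acute, so the smallest enclosing circle has AB as diameter.
Centre = midpoint of AB = (-3, 4.5), r² = 221/4 = 55.25.
r = √(55.25) ≈ 7.43.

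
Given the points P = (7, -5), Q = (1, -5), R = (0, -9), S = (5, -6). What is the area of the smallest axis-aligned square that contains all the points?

The bounding box has width 7 and height 4.
An axis-aligned square enclosing the set must have side ≥ max(width, height).
So the minimum side is max(7, 4) = 7.
Area = 7² = 49.

49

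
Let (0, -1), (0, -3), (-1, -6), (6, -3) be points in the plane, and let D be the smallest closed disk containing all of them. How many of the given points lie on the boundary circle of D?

3

The minimum enclosing circle of a finite set is fixed by two of the points (as a diameter) or three (as a circumcircle).
The minimum enclosing circle is determined by three boundary points: (0, -1), (-1, -6), (6, -3).
Their circumcentre is (2.3125, -4.0625) with r² = 14.7265625.
The farthest remaining point (0, -3) is at distance² 6.4765625 ≤ 14.7265625.
The points at distance exactly r from the centre are (0, -1), (-1, -6), (6, -3) — 3 points.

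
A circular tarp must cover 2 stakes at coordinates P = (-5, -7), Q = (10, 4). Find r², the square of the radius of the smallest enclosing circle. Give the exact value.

86.5

The smallest circle enclosing two points has them as diameter endpoints.
Centre = midpoint = (2.5, -1.5); r² = |PQ|²/4 = 346/4 = 86.5.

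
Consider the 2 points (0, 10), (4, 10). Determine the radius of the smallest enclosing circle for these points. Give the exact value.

2

The smallest circle enclosing two points has them as diameter endpoints.
Centre = midpoint = (2, 10); r² = |(0, 10)−(4, 10)|²/4 = 16/4 = 4.
r = √4 = 2.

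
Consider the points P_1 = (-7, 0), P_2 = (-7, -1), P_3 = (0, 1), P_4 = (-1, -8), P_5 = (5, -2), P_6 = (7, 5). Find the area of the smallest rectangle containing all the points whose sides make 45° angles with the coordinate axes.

In coordinates u = x + y, v = x − y the rectangle is axis-aligned; the map (x,y)→(u,v) scales areas by 2.
u-values: -7, -8, 1, -9, 3, 12; range = 12 − (-9) = 21.
v-values: -7, -6, -1, 7, 7, 2; range = 7 − (-7) = 14.
Area = (21 × 14) / 2 = 147.

147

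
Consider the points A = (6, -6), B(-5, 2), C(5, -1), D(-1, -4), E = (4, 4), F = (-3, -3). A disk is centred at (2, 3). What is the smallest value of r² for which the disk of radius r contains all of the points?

The required radius is the distance from (2, 3) to the farthest point.
Squared distances: 97, 50, 25, 58, 5, 61.
Maximum is 97, attained at A.

97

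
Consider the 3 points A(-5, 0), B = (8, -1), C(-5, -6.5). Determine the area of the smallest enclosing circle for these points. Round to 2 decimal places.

157.42

Side lengths²: AB² = 170, AC² = 42.25, BC² = 199.25.
Since BC² = 199.25 < 170 + 42.25 = 212.25, the triangle is acute, so the smallest enclosing circle is the circumcircle.
Circumcentre = (67/52, -3.25), r² = 67745/1352.
Area = π·r² = π·67745/1352 ≈ 157.42.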